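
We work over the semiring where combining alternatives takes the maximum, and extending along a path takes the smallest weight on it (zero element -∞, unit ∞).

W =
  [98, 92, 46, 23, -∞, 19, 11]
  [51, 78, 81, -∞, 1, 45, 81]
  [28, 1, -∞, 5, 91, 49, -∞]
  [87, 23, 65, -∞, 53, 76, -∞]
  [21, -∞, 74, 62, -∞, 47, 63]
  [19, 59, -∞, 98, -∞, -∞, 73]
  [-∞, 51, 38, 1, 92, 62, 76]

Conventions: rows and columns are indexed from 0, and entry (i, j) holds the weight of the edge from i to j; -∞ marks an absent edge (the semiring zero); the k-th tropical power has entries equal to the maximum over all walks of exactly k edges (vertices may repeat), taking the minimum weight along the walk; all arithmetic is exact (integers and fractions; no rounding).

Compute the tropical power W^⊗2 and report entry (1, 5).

W^⊗2:
  [98, 92, 81, 23, 46, 46, 81]
  [51, 78, 78, 45, 81, 62, 78]
  [28, 49, 74, 62, 5, 47, 63]
  [87, 87, 53, 76, 65, 49, 73]
  [62, 51, 62, 47, 74, 62, 63]
  [87, 59, 65, 19, 73, 76, 73]
  [51, 59, 74, 62, 76, 62, 76]
Key observation: the optimum is the walk 1->6->5, with weight 81 min 62 = 62.
Optimal value attained by: walk 1->6->5.
Answer: (W^⊗2)[1][5] = 62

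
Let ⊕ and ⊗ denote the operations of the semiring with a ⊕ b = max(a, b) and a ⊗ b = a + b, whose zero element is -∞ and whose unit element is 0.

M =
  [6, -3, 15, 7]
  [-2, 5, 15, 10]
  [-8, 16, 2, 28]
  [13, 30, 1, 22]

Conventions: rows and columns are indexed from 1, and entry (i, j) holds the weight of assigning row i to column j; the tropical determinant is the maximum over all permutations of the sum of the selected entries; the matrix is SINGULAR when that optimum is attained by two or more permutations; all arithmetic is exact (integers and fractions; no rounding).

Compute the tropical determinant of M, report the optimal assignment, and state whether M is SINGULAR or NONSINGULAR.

σ = (1, 2, 3, 4): 6 + 5 + 2 + 22 = 35
σ = (1, 2, 4, 3): 6 + 5 + 28 + 1 = 40
σ = (1, 3, 2, 4): 6 + 15 + 16 + 22 = 59
σ = (1, 3, 4, 2): 6 + 15 + 28 + 30 = 79
σ = (1, 4, 2, 3): 6 + 10 + 16 + 1 = 33
σ = (1, 4, 3, 2): 6 + 10 + 2 + 30 = 48
σ = (2, 1, 3, 4): (-3) + (-2) + 2 + 22 = 19
σ = (2, 1, 4, 3): (-3) + (-2) + 28 + 1 = 24
σ = (2, 3, 1, 4): (-3) + 15 + (-8) + 22 = 26
σ = (2, 3, 4, 1): (-3) + 15 + 28 + 13 = 53
σ = (2, 4, 1, 3): (-3) + 10 + (-8) + 1 = 0
σ = (2, 4, 3, 1): (-3) + 10 + 2 + 13 = 22
σ = (3, 1, 2, 4): 15 + (-2) + 16 + 22 = 51
σ = (3, 1, 4, 2): 15 + (-2) + 28 + 30 = 71
σ = (3, 2, 1, 4): 15 + 5 + (-8) + 22 = 34
σ = (3, 2, 4, 1): 15 + 5 + 28 + 13 = 61
σ = (3, 4, 1, 2): 15 + 10 + (-8) + 30 = 47
σ = (3, 4, 2, 1): 15 + 10 + 16 + 13 = 54
σ = (4, 1, 2, 3): 7 + (-2) + 16 + 1 = 22
σ = (4, 1, 3, 2): 7 + (-2) + 2 + 30 = 37
σ = (4, 2, 1, 3): 7 + 5 + (-8) + 1 = 5
σ = (4, 2, 3, 1): 7 + 5 + 2 + 13 = 27
σ = (4, 3, 1, 2): 7 + 15 + (-8) + 30 = 44
σ = (4, 3, 2, 1): 7 + 15 + 16 + 13 = 51
Optimal value attained by: σ = (1, 3, 4, 2).
Answer: det⊕(M) = 79; verdict: NONSINGULAR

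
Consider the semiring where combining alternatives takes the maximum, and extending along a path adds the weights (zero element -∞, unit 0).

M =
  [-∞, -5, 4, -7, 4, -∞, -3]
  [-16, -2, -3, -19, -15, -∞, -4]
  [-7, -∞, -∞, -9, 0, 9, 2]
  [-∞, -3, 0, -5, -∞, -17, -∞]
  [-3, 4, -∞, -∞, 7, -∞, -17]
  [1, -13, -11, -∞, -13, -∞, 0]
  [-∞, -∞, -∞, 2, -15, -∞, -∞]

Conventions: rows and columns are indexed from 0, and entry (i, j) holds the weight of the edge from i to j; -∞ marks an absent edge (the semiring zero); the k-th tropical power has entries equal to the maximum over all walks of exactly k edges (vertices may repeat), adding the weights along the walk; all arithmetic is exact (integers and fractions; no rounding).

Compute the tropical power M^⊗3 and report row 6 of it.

M^⊗2:
  [1, 8, -7, -1, 11, 13, 6]
  [-10, -4, -5, -2, -3, 6, -1]
  [10, 4, -2, 4, 7, -26, 9]
  [-7, -5, -5, -9, 0, 9, 2]
  [4, 11, 1, -10, 14, -∞, 0]
  [-16, -4, 5, 2, 5, -2, -2]
  [-18, -1, 2, -3, -8, -15, -32]
M^⊗3:
  [14, 15, 5, 8, 18, 2, 13]
  [7, 1, -2, 1, 4, 4, 6]
  [4, 11, 14, 11, 14, 7, 7]
  [10, 4, -2, 4, 7, 4, 9]
  [11, 18, 8, 2, 21, 10, 7]
  [2, 9, 2, 0, 12, 14, 7]
  [-5, -3, -3, -7, 2, 11, 4]
Answer: row 6 of M^⊗3 = [-5, -3, -3, -7, 2, 11, 4]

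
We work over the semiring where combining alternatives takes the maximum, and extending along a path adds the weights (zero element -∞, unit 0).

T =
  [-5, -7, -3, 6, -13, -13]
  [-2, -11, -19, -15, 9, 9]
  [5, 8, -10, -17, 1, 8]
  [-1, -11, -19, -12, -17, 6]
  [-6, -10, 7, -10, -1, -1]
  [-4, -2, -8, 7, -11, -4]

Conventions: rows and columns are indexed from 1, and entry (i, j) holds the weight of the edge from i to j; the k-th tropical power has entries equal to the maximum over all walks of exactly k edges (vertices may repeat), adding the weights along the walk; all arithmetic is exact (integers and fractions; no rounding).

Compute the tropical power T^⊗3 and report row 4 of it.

T^⊗2:
  [5, 5, -6, 1, 2, 12]
  [5, 7, 16, 16, 8, 8]
  [6, 6, 8, 15, 17, 17]
  [2, 4, -2, 13, -2, 2]
  [12, 15, 6, 6, 8, 15]
  [6, 0, -4, 3, 7, 13]
T^⊗3:
  [8, 10, 9, 19, 14, 14]
  [21, 24, 15, 15, 17, 24]
  [14, 16, 24, 24, 16, 21]
  [12, 6, 5, 9, 13, 19]
  [13, 14, 15, 22, 24, 24]
  [9, 11, 14, 20, 9, 9]
Answer: row 4 of T^⊗3 = [12, 6, 5, 9, 13, 19]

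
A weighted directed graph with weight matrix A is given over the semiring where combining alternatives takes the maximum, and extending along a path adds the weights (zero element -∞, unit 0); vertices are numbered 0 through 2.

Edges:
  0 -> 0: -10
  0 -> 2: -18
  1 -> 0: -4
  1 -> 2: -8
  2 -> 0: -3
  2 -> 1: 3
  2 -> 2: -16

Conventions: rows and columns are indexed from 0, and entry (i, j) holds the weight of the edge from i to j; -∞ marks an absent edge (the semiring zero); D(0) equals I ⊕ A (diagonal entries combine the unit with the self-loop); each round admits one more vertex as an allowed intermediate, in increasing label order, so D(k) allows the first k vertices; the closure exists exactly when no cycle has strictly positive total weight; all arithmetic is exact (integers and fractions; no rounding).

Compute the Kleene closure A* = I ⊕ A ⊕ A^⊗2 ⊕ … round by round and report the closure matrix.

D(0):
  [0, -∞, -18]
  [-4, 0, -8]
  [-3, 3, 0]
D(1):
  [0, -∞, -18]
  [-4, 0, -8]
  [-3, 3, 0]
D(2):
  [0, -∞, -18]
  [-4, 0, -8]
  [-1, 3, 0]
D(3):
  [0, -15, -18]
  [-4, 0, -8]
  [-1, 3, 0]
Answer: A* = [[0, -15, -18], [-4, 0, -8], [-1, 3, 0]]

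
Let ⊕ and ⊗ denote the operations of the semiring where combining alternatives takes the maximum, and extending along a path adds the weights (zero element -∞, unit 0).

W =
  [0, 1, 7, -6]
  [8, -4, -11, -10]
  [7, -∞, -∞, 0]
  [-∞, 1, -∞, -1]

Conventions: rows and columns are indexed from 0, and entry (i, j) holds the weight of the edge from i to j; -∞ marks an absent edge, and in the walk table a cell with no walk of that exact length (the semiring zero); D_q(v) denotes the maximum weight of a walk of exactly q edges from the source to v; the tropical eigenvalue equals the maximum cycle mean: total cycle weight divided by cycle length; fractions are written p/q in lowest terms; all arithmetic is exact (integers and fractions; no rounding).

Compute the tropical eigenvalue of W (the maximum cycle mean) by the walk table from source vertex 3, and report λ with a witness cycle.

q=0: [-∞, -∞, -∞, 0]
q=1: [-∞, 1, -∞, -1]
q=2: [9, 0, -10, -2]
q=3: [9, 10, 16, 3]
q=4: [23, 10, 16, 16]
Optimal cycle mean attained by: cycle 0->2->0, total 7 + 7, length 2.
Answer: λ = 7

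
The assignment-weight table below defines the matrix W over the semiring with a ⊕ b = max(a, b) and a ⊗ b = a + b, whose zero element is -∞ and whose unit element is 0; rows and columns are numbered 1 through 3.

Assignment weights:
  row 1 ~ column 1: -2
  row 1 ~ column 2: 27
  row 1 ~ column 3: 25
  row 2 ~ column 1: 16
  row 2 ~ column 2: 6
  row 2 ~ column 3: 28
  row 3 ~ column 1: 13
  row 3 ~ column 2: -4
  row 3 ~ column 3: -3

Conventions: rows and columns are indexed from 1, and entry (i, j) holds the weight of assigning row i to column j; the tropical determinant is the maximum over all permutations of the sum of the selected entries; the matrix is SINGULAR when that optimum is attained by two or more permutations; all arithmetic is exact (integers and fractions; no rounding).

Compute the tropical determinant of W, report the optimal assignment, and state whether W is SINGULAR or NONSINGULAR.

σ = (1, 2, 3): (-2) + 6 + (-3) = 1
σ = (1, 3, 2): (-2) + 28 + (-4) = 22
σ = (2, 1, 3): 27 + 16 + (-3) = 40
σ = (2, 3, 1): 27 + 28 + 13 = 68
σ = (3, 1, 2): 25 + 16 + (-4) = 37
σ = (3, 2, 1): 25 + 6 + 13 = 44
Optimal value attained by: σ = (2, 3, 1).
Answer: det⊕(W) = 68; verdict: NONSINGULAR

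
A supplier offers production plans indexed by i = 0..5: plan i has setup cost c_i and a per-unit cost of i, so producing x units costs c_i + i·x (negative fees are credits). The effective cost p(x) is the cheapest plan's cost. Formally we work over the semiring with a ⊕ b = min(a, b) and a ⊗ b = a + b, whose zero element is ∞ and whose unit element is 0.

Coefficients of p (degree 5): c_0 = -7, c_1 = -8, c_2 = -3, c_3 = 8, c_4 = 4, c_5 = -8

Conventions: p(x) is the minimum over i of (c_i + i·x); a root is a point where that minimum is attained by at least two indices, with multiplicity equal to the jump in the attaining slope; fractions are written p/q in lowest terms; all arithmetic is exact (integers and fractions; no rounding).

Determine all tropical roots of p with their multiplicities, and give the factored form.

hull edge (i=0, c=-7) to (i=1, c=-8): slope -1, span 1
hull edge (i=1, c=-8) to (i=5, c=-8): slope 0, span 4
Factored form: p(x) = -8 ⊗ (x ⊕ 0) ⊗ (x ⊕ 0) ⊗ (x ⊕ 0) ⊗ (x ⊕ 0) ⊗ (x ⊕ 1)
Answer: roots = 0 (mult 4), 1 (mult 1)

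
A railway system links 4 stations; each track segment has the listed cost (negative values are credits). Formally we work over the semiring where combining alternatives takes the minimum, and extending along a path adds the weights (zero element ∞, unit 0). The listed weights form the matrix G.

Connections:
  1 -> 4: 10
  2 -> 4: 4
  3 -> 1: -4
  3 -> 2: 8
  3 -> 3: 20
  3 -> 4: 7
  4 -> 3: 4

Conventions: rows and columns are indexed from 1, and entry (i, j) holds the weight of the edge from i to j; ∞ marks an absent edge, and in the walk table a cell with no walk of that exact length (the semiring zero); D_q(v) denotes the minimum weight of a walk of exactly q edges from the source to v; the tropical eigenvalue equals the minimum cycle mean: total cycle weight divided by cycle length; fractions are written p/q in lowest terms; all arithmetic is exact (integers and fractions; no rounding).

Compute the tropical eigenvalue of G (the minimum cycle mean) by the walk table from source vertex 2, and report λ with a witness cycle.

q=0: [∞, 0, ∞, ∞]
q=1: [∞, ∞, ∞, 4]
q=2: [∞, ∞, 8, ∞]
q=3: [4, 16, 28, 15]
q=4: [24, 36, 19, 14]
Optimal cycle mean attained by: cycle 1->4->3->1, total 10 + 4 + (-4), length 3.
Answer: λ = 10/3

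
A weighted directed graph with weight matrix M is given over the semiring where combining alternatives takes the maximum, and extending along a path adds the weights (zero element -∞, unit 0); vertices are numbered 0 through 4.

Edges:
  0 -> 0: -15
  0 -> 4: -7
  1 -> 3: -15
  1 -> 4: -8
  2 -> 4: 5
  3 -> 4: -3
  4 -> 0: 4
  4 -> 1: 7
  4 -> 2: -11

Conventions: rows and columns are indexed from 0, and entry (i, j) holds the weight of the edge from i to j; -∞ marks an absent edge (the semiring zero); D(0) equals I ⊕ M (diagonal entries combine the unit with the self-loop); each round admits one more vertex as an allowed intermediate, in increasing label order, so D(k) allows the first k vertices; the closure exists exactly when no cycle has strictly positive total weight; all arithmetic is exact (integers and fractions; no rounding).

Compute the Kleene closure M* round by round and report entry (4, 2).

D(0):
  [0, -∞, -∞, -∞, -7]
  [-∞, 0, -∞, -15, -8]
  [-∞, -∞, 0, -∞, 5]
  [-∞, -∞, -∞, 0, -3]
  [4, 7, -11, -∞, 0]
D(1):
  [0, -∞, -∞, -∞, -7]
  [-∞, 0, -∞, -15, -8]
  [-∞, -∞, 0, -∞, 5]
  [-∞, -∞, -∞, 0, -3]
  [4, 7, -11, -∞, 0]
D(2):
  [0, -∞, -∞, -∞, -7]
  [-∞, 0, -∞, -15, -8]
  [-∞, -∞, 0, -∞, 5]
  [-∞, -∞, -∞, 0, -3]
  [4, 7, -11, -8, 0]
D(3):
  [0, -∞, -∞, -∞, -7]
  [-∞, 0, -∞, -15, -8]
  [-∞, -∞, 0, -∞, 5]
  [-∞, -∞, -∞, 0, -3]
  [4, 7, -11, -8, 0]
D(4):
  [0, -∞, -∞, -∞, -7]
  [-∞, 0, -∞, -15, -8]
  [-∞, -∞, 0, -∞, 5]
  [-∞, -∞, -∞, 0, -3]
  [4, 7, -11, -8, 0]
D(5):
  [0, 0, -18, -15, -7]
  [-4, 0, -19, -15, -8]
  [9, 12, 0, -3, 5]
  [1, 4, -14, 0, -3]
  [4, 7, -11, -8, 0]
Answer: M*[4][2] = -11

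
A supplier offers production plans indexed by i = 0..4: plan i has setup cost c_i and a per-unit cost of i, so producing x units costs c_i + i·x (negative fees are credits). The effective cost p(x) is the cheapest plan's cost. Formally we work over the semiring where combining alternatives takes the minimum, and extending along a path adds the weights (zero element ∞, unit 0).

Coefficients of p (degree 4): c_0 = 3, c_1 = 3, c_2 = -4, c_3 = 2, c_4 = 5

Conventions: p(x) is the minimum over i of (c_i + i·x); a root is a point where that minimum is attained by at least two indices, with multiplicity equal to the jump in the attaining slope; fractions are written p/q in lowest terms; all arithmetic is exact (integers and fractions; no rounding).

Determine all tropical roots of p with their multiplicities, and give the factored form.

hull edge (i=0, c=3) to (i=2, c=-4): slope -7/2, span 2
hull edge (i=2, c=-4) to (i=4, c=5): slope 9/2, span 2
Factored form: p(x) = 5 ⊗ (x ⊕ (-9/2)) ⊗ (x ⊕ (-9/2)) ⊗ (x ⊕ 7/2) ⊗ (x ⊕ 7/2)
Answer: roots = -9/2 (mult 2), 7/2 (mult 2)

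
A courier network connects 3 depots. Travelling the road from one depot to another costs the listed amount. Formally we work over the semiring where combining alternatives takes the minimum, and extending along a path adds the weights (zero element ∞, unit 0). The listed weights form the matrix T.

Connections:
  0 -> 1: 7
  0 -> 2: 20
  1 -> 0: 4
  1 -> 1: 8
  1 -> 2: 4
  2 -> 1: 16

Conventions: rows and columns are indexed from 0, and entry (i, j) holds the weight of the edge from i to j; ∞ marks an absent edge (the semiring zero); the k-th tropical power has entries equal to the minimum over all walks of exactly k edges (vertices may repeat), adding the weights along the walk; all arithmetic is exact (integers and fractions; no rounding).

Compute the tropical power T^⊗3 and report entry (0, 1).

T^⊗2:
  [11, 15, 11]
  [12, 11, 12]
  [20, 24, 20]
T^⊗3:
  [19, 18, 19]
  [15, 19, 15]
  [28, 27, 28]
Key observation: the optimum is the walk 0->1->0->1, with weight 7 + 4 + 7 = 18.
Optimal value attained by: walk 0->1->0->1.
Answer: (T^⊗3)[0][1] = 18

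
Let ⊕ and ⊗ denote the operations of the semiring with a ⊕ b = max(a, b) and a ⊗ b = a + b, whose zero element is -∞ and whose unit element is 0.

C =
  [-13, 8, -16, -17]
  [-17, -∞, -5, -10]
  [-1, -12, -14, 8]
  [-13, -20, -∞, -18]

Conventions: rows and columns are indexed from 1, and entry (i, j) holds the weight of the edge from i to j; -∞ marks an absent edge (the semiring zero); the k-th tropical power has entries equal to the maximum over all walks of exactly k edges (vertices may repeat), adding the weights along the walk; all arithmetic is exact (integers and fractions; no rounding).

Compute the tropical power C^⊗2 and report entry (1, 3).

C^⊗2:
  [-9, -5, 3, -2]
  [-6, -9, -19, 3]
  [-5, 7, -17, -6]
  [-26, -5, -25, -30]
Key observation: the optimum is the walk 1->2->3, with weight 8 + (-5) = 3.
Optimal value attained by: walk 1->2->3.
Answer: (C^⊗2)[1][3] = 3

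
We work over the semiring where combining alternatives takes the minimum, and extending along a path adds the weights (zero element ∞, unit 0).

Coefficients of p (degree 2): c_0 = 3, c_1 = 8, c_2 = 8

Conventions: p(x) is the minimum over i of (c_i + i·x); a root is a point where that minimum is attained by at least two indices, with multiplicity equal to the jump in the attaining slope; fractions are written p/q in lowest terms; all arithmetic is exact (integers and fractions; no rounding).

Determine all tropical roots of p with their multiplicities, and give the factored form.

hull edge (i=0, c=3) to (i=2, c=8): slope 5/2, span 2
Factored form: p(x) = 8 ⊗ (x ⊕ (-5/2)) ⊗ (x ⊕ (-5/2))
Answer: roots = -5/2 (mult 2)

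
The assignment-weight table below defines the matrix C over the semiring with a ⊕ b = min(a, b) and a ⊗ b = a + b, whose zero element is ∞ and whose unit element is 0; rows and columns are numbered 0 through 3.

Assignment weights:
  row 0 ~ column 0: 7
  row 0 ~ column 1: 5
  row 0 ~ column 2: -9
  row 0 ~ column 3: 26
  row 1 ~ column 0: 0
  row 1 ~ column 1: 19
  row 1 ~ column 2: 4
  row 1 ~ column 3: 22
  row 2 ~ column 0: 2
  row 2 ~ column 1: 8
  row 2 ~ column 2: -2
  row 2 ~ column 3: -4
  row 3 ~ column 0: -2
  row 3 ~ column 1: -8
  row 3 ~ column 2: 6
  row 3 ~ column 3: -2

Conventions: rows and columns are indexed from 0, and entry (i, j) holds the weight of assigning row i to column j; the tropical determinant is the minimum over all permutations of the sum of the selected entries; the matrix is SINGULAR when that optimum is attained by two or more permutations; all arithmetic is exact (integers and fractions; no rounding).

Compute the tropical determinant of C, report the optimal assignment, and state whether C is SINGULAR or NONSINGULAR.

σ = (0, 1, 2, 3): 7 + 19 + (-2) + (-2) = 22
σ = (0, 1, 3, 2): 7 + 19 + (-4) + 6 = 28
σ = (0, 2, 1, 3): 7 + 4 + 8 + (-2) = 17
σ = (0, 2, 3, 1): 7 + 4 + (-4) + (-8) = -1
σ = (0, 3, 1, 2): 7 + 22 + 8 + 6 = 43
σ = (0, 3, 2, 1): 7 + 22 + (-2) + (-8) = 19
σ = (1, 0, 2, 3): 5 + 0 + (-2) + (-2) = 1
σ = (1, 0, 3, 2): 5 + 0 + (-4) + 6 = 7
σ = (1, 2, 0, 3): 5 + 4 + 2 + (-2) = 9
σ = (1, 2, 3, 0): 5 + 4 + (-4) + (-2) = 3
σ = (1, 3, 0, 2): 5 + 22 + 2 + 6 = 35
σ = (1, 3, 2, 0): 5 + 22 + (-2) + (-2) = 23
σ = (2, 0, 1, 3): (-9) + 0 + 8 + (-2) = -3
σ = (2, 0, 3, 1): (-9) + 0 + (-4) + (-8) = -21
σ = (2, 1, 0, 3): (-9) + 19 + 2 + (-2) = 10
σ = (2, 1, 3, 0): (-9) + 19 + (-4) + (-2) = 4
σ = (2, 3, 0, 1): (-9) + 22 + 2 + (-8) = 7
σ = (2, 3, 1, 0): (-9) + 22 + 8 + (-2) = 19
σ = (3, 0, 1, 2): 26 + 0 + 8 + 6 = 40
σ = (3, 0, 2, 1): 26 + 0 + (-2) + (-8) = 16
σ = (3, 1, 0, 2): 26 + 19 + 2 + 6 = 53
σ = (3, 1, 2, 0): 26 + 19 + (-2) + (-2) = 41
σ = (3, 2, 0, 1): 26 + 4 + 2 + (-8) = 24
σ = (3, 2, 1, 0): 26 + 4 + 8 + (-2) = 36
Optimal value attained by: σ = (2, 0, 3, 1).
Answer: det⊕(C) = -21; verdict: NONSINGULAR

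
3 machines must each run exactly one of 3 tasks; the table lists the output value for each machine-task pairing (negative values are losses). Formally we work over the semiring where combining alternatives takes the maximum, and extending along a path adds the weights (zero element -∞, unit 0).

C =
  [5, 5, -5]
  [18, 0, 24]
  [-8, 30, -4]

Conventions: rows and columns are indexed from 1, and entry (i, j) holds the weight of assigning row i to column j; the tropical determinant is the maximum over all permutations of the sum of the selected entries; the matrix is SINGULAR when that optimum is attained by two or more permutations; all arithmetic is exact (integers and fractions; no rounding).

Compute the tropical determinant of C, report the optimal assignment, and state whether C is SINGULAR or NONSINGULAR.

σ = (1, 2, 3): 5 + 0 + (-4) = 1
σ = (1, 3, 2): 5 + 24 + 30 = 59
σ = (2, 1, 3): 5 + 18 + (-4) = 19
σ = (2, 3, 1): 5 + 24 + (-8) = 21
σ = (3, 1, 2): (-5) + 18 + 30 = 43
σ = (3, 2, 1): (-5) + 0 + (-8) = -13
Optimal value attained by: σ = (1, 3, 2).
Answer: det⊕(C) = 59; verdict: NONSINGULAR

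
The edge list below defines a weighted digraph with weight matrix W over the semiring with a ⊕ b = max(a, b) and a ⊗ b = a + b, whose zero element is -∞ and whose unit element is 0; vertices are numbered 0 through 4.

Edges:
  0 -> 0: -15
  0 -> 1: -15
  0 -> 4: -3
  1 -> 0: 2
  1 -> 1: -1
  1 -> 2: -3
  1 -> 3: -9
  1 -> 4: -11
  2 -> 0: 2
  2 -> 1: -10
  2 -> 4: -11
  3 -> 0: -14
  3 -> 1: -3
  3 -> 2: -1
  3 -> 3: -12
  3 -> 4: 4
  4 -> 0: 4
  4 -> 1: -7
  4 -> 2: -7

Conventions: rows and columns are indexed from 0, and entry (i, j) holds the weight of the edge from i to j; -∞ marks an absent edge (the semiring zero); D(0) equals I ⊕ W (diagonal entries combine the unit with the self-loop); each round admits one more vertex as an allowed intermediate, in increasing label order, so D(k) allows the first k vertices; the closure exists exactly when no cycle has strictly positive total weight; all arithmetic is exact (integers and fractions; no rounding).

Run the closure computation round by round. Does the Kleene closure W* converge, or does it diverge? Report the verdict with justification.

D(0):
  [0, -15, -∞, -∞, -3]
  [2, 0, -3, -9, -11]
  [2, -10, 0, -∞, -11]
  [-14, -3, -1, 0, 4]
  [4, -7, -7, -∞, 0]
Detection: at round 1, diagonal entry (4, 4) turns strictly positive.
Key observation: the cycle 4->0->4 has total weight 4 + (-3), which is strictly positive.
Answer: DIVERGES — positive cycle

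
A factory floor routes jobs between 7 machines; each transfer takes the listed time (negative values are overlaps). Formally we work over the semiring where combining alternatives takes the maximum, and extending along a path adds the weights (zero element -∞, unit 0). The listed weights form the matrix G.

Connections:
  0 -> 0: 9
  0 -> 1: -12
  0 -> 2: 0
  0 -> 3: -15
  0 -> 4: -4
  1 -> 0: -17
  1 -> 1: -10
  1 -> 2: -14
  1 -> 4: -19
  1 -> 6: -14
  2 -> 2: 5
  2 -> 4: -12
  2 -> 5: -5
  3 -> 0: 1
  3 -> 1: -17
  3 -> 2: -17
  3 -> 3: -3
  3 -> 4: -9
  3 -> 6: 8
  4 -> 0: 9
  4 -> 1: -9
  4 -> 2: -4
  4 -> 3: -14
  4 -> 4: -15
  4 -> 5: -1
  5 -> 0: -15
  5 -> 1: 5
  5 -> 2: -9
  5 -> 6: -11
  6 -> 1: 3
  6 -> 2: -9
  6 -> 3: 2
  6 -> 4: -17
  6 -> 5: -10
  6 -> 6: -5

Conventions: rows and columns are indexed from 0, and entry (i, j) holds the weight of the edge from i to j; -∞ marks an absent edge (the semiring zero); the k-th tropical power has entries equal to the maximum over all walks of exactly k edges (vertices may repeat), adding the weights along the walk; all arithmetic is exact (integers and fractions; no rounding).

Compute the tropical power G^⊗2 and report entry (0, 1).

G^⊗2:
  [18, -3, 9, -6, 5, -5, -7]
  [-8, -11, -9, -12, -21, -19, -19]
  [-3, 0, 10, -26, -7, 0, -16]
  [10, 11, 1, 10, -3, -2, 5]
  [18, 4, 9, -6, 5, -9, -6]
  [-6, -5, -4, -9, -14, -14, -9]
  [3, -2, -4, -1, -7, -14, 10]
Key observation: the optimum is the walk 0->0->1, with weight 9 + (-12) = -3.
Optimal value attained by: walk 0->0->1.
Answer: (G^⊗2)[0][1] = -3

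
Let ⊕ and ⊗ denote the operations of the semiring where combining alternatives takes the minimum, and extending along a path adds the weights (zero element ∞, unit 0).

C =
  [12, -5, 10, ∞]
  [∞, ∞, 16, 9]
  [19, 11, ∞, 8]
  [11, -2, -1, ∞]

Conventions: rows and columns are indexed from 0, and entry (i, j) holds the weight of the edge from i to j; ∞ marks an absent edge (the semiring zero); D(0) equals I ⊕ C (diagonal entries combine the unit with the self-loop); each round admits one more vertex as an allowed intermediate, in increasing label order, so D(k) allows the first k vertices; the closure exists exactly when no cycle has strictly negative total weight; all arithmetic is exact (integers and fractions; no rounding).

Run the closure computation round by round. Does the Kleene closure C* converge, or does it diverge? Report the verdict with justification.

D(0):
  [0, -5, 10, ∞]
  [∞, 0, 16, 9]
  [19, 11, 0, 8]
  [11, -2, -1, 0]
D(1):
  [0, -5, 10, ∞]
  [∞, 0, 16, 9]
  [19, 11, 0, 8]
  [11, -2, -1, 0]
D(2):
  [0, -5, 10, 4]
  [∞, 0, 16, 9]
  [19, 11, 0, 8]
  [11, -2, -1, 0]
D(3):
  [0, -5, 10, 4]
  [35, 0, 16, 9]
  [19, 11, 0, 8]
  [11, -2, -1, 0]
D(4):
  [0, -5, 3, 4]
  [20, 0, 8, 9]
  [19, 6, 0, 8]
  [11, -2, -1, 0]
Key observation: every diagonal entry stays at the unit through all rounds, so no improving cycle exists.
Answer: CONVERGES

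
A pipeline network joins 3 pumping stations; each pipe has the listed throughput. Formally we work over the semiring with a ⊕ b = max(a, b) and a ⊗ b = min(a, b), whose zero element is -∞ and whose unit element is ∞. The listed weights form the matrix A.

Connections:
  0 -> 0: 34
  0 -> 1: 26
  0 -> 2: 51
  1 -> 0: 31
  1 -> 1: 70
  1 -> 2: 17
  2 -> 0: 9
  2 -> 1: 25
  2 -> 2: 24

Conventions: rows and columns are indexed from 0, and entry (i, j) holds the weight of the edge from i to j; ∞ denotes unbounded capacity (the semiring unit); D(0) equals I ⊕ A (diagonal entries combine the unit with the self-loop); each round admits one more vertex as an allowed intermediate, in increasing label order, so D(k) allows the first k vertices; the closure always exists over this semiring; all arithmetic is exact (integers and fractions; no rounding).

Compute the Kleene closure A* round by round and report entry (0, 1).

D(0):
  [∞, 26, 51]
  [31, ∞, 17]
  [9, 25, ∞]
D(1):
  [∞, 26, 51]
  [31, ∞, 31]
  [9, 25, ∞]
D(2):
  [∞, 26, 51]
  [31, ∞, 31]
  [25, 25, ∞]
D(3):
  [∞, 26, 51]
  [31, ∞, 31]
  [25, 25, ∞]
Answer: A*[0][1] = 26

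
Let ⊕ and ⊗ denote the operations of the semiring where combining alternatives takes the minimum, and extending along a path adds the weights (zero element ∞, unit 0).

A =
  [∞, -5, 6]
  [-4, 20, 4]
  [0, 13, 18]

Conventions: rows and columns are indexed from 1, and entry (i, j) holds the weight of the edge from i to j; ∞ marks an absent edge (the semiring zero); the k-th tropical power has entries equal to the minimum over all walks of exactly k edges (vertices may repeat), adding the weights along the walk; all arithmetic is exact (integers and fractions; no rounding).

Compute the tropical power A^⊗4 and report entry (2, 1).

A^⊗2:
  [-9, 15, -1]
  [4, -9, 2]
  [9, -5, 6]
A^⊗3:
  [-1, -14, -3]
  [-13, -1, -5]
  [-9, 4, -1]
A^⊗4:
  [-18, -6, -10]
  [-5, -18, -7]
  [-1, -14, -3]
Key observation: the optimum is the walk 2->1->2->3->1, with weight (-4) + (-5) + 4 + 0 = -5.
Optimal value attained by: walk 2->1->2->3->1.
Answer: (A^⊗4)[2][1] = -5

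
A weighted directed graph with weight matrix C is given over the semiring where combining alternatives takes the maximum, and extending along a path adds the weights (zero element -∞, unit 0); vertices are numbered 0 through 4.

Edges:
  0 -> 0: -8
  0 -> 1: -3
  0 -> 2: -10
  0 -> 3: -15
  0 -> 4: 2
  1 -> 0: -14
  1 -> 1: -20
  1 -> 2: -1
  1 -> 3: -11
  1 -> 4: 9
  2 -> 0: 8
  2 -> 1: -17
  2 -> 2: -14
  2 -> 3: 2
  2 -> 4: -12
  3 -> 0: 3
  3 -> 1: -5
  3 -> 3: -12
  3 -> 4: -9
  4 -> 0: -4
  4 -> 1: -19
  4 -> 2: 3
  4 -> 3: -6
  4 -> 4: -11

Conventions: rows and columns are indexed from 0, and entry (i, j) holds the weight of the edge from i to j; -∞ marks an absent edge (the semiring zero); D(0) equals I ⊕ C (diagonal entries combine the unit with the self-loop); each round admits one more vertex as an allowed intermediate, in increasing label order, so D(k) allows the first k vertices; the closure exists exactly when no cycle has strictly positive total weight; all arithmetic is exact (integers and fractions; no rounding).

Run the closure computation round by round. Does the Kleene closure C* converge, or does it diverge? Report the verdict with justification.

D(0):
  [0, -3, -10, -15, 2]
  [-14, 0, -1, -11, 9]
  [8, -17, 0, 2, -12]
  [3, -5, -∞, 0, -9]
  [-4, -19, 3, -6, 0]
D(1):
  [0, -3, -10, -15, 2]
  [-14, 0, -1, -11, 9]
  [8, 5, 0, 2, 10]
  [3, 0, -7, 0, 5]
  [-4, -7, 3, -6, 0]
Detection: at round 2, diagonal entry (2, 2) turns strictly positive.
Key observation: the cycle 2->0->1->2 has total weight 8 + (-3) + (-1), which is strictly positive.
Answer: DIVERGES — positive cycle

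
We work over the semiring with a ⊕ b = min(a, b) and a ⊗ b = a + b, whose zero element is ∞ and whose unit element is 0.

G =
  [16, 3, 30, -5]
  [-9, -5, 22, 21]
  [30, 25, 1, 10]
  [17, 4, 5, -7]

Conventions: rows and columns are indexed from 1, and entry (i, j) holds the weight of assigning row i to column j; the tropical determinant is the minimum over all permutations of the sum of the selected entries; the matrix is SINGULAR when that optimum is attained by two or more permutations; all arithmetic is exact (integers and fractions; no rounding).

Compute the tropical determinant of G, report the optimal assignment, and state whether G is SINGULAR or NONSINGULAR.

σ = (1, 2, 3, 4): 16 + (-5) + 1 + (-7) = 5
σ = (1, 2, 4, 3): 16 + (-5) + 10 + 5 = 26
σ = (1, 3, 2, 4): 16 + 22 + 25 + (-7) = 56
σ = (1, 3, 4, 2): 16 + 22 + 10 + 4 = 52
σ = (1, 4, 2, 3): 16 + 21 + 25 + 5 = 67
σ = (1, 4, 3, 2): 16 + 21 + 1 + 4 = 42
σ = (2, 1, 3, 4): 3 + (-9) + 1 + (-7) = -12
σ = (2, 1, 4, 3): 3 + (-9) + 10 + 5 = 9
σ = (2, 3, 1, 4): 3 + 22 + 30 + (-7) = 48
σ = (2, 3, 4, 1): 3 + 22 + 10 + 17 = 52
σ = (2, 4, 1, 3): 3 + 21 + 30 + 5 = 59
σ = (2, 4, 3, 1): 3 + 21 + 1 + 17 = 42
σ = (3, 1, 2, 4): 30 + (-9) + 25 + (-7) = 39
σ = (3, 1, 4, 2): 30 + (-9) + 10 + 4 = 35
σ = (3, 2, 1, 4): 30 + (-5) + 30 + (-7) = 48
σ = (3, 2, 4, 1): 30 + (-5) + 10 + 17 = 52
σ = (3, 4, 1, 2): 30 + 21 + 30 + 4 = 85
σ = (3, 4, 2, 1): 30 + 21 + 25 + 17 = 93
σ = (4, 1, 2, 3): (-5) + (-9) + 25 + 5 = 16
σ = (4, 1, 3, 2): (-5) + (-9) + 1 + 4 = -9
σ = (4, 2, 1, 3): (-5) + (-5) + 30 + 5 = 25
σ = (4, 2, 3, 1): (-5) + (-5) + 1 + 17 = 8
σ = (4, 3, 1, 2): (-5) + 22 + 30 + 4 = 51
σ = (4, 3, 2, 1): (-5) + 22 + 25 + 17 = 59
Optimal value attained by: σ = (2, 1, 3, 4).
Answer: det⊕(G) = -12; verdict: NONSINGULAR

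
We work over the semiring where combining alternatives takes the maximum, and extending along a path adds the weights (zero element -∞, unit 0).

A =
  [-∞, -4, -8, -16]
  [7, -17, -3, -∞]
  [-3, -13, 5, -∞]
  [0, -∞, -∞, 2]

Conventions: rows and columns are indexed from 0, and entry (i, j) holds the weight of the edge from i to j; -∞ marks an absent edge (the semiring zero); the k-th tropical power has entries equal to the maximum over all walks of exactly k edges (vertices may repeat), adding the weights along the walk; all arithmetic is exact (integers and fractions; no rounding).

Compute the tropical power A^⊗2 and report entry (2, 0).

A^⊗2:
  [3, -21, -3, -14]
  [-6, 3, 2, -9]
  [2, -7, 10, -19]
  [2, -4, -8, 4]
Key observation: the optimum is the walk 2->2->0, with weight 5 + (-3) = 2.
Optimal value attained by: walk 2->2->0.
Answer: (A^⊗2)[2][0] = 2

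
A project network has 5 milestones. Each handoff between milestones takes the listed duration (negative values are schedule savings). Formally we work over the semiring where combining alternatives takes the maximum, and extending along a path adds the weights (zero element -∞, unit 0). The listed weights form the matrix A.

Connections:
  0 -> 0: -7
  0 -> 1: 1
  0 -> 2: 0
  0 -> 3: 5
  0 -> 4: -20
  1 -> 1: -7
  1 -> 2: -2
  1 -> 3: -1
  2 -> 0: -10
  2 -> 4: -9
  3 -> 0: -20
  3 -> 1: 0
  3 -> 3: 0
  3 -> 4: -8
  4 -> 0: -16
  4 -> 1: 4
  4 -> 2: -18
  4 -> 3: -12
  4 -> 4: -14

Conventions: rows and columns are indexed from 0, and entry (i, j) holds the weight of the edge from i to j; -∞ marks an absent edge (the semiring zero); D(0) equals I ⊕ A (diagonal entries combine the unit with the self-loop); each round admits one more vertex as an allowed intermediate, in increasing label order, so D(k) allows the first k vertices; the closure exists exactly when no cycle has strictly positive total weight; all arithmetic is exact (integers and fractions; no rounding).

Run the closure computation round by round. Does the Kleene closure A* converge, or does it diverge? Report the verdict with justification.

D(0):
  [0, 1, 0, 5, -20]
  [-∞, 0, -2, -1, -∞]
  [-10, -∞, 0, -∞, -9]
  [-20, 0, -∞, 0, -8]
  [-16, 4, -18, -12, 0]
D(1):
  [0, 1, 0, 5, -20]
  [-∞, 0, -2, -1, -∞]
  [-10, -9, 0, -5, -9]
  [-20, 0, -20, 0, -8]
  [-16, 4, -16, -11, 0]
D(2):
  [0, 1, 0, 5, -20]
  [-∞, 0, -2, -1, -∞]
  [-10, -9, 0, -5, -9]
  [-20, 0, -2, 0, -8]
  [-16, 4, 2, 3, 0]
D(3):
  [0, 1, 0, 5, -9]
  [-12, 0, -2, -1, -11]
  [-10, -9, 0, -5, -9]
  [-12, 0, -2, 0, -8]
  [-8, 4, 2, 3, 0]
D(4):
  [0, 5, 3, 5, -3]
  [-12, 0, -2, -1, -9]
  [-10, -5, 0, -5, -9]
  [-12, 0, -2, 0, -8]
  [-8, 4, 2, 3, 0]
D(5):
  [0, 5, 3, 5, -3]
  [-12, 0, -2, -1, -9]
  [-10, -5, 0, -5, -9]
  [-12, 0, -2, 0, -8]
  [-8, 4, 2, 3, 0]
Key observation: every diagonal entry stays at the unit through all rounds, so no improving cycle exists.
Answer: CONVERGES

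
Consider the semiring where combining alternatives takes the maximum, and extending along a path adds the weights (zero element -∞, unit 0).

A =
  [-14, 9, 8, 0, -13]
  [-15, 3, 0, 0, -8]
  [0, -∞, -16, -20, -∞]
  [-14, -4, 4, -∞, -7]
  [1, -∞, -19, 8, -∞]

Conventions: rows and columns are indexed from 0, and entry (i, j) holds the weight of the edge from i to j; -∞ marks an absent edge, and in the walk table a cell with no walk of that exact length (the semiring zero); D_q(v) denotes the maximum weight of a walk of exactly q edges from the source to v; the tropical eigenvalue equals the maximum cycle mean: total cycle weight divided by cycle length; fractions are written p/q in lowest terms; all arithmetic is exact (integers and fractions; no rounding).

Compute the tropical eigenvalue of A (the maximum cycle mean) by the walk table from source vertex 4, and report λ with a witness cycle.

q=0: [-∞, -∞, -∞, -∞, 0]
q=1: [1, -∞, -19, 8, -∞]
q=2: [-6, 10, 12, 1, 1]
q=3: [12, 13, 10, 10, 2]
q=4: [10, 21, 20, 13, 5]
q=5: [20, 24, 21, 21, 13]
Optimal cycle mean attained by: cycle 0->2->0, total 8 + 0, length 2.
Answer: λ = 4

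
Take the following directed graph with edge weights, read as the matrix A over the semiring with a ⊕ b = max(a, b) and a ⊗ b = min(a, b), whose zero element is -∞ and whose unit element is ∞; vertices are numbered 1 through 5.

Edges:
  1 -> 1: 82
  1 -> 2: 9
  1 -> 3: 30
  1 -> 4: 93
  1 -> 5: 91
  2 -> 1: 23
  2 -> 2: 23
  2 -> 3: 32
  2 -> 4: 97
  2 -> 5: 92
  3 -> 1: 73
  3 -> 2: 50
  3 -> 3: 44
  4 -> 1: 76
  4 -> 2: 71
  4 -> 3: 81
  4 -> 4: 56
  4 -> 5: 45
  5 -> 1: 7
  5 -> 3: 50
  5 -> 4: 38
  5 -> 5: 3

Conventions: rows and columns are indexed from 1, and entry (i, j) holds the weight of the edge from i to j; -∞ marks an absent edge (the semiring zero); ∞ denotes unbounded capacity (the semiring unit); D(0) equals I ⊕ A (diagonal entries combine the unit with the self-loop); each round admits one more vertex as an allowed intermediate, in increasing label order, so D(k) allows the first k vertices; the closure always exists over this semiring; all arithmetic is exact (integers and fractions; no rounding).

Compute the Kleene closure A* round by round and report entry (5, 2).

D(0):
  [∞, 9, 30, 93, 91]
  [23, ∞, 32, 97, 92]
  [73, 50, ∞, -∞, -∞]
  [76, 71, 81, ∞, 45]
  [7, -∞, 50, 38, ∞]
D(1):
  [∞, 9, 30, 93, 91]
  [23, ∞, 32, 97, 92]
  [73, 50, ∞, 73, 73]
  [76, 71, 81, ∞, 76]
  [7, 7, 50, 38, ∞]
D(2):
  [∞, 9, 30, 93, 91]
  [23, ∞, 32, 97, 92]
  [73, 50, ∞, 73, 73]
  [76, 71, 81, ∞, 76]
  [7, 7, 50, 38, ∞]
D(3):
  [∞, 30, 30, 93, 91]
  [32, ∞, 32, 97, 92]
  [73, 50, ∞, 73, 73]
  [76, 71, 81, ∞, 76]
  [50, 50, 50, 50, ∞]
D(4):
  [∞, 71, 81, 93, 91]
  [76, ∞, 81, 97, 92]
  [73, 71, ∞, 73, 73]
  [76, 71, 81, ∞, 76]
  [50, 50, 50, 50, ∞]
D(5):
  [∞, 71, 81, 93, 91]
  [76, ∞, 81, 97, 92]
  [73, 71, ∞, 73, 73]
  [76, 71, 81, ∞, 76]
  [50, 50, 50, 50, ∞]
Answer: A*[5][2] = 50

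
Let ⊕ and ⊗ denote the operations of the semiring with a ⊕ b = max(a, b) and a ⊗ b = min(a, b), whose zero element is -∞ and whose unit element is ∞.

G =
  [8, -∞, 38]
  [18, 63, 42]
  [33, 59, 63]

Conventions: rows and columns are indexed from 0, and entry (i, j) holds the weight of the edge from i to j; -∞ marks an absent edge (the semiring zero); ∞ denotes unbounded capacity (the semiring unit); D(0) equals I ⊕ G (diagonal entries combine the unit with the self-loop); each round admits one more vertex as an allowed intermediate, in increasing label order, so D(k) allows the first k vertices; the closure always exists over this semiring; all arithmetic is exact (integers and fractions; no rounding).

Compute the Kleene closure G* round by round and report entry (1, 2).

D(0):
  [∞, -∞, 38]
  [18, ∞, 42]
  [33, 59, ∞]
D(1):
  [∞, -∞, 38]
  [18, ∞, 42]
  [33, 59, ∞]
D(2):
  [∞, -∞, 38]
  [18, ∞, 42]
  [33, 59, ∞]
D(3):
  [∞, 38, 38]
  [33, ∞, 42]
  [33, 59, ∞]
Answer: G*[1][2] = 42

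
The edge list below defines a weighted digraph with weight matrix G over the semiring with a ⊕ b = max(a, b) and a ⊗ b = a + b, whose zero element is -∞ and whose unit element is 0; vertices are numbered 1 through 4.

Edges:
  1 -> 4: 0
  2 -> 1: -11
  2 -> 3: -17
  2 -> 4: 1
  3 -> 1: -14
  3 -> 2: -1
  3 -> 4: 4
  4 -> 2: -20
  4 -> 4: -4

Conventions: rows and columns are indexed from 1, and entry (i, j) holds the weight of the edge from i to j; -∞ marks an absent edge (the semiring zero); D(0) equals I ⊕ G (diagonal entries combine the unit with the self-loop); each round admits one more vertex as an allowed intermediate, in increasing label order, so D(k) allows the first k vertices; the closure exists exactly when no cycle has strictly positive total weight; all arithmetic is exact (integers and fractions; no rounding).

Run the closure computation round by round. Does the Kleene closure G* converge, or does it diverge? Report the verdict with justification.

D(0):
  [0, -∞, -∞, 0]
  [-11, 0, -17, 1]
  [-14, -1, 0, 4]
  [-∞, -20, -∞, 0]
D(1):
  [0, -∞, -∞, 0]
  [-11, 0, -17, 1]
  [-14, -1, 0, 4]
  [-∞, -20, -∞, 0]
D(2):
  [0, -∞, -∞, 0]
  [-11, 0, -17, 1]
  [-12, -1, 0, 4]
  [-31, -20, -37, 0]
D(3):
  [0, -∞, -∞, 0]
  [-11, 0, -17, 1]
  [-12, -1, 0, 4]
  [-31, -20, -37, 0]
D(4):
  [0, -20, -37, 0]
  [-11, 0, -17, 1]
  [-12, -1, 0, 4]
  [-31, -20, -37, 0]
Key observation: every diagonal entry stays at the unit through all rounds, so no improving cycle exists.
Answer: CONVERGES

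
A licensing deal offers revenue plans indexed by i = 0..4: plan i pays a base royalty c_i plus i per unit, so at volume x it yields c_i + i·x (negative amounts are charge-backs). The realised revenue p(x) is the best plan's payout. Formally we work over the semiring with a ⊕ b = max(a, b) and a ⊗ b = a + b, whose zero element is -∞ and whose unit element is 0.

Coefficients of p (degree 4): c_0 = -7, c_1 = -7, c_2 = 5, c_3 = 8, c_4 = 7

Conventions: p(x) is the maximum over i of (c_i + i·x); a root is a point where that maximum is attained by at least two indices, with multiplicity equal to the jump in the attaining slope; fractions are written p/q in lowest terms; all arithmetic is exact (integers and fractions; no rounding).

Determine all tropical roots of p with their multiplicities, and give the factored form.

hull edge (i=0, c=-7) to (i=2, c=5): slope 6, span 2
hull edge (i=2, c=5) to (i=3, c=8): slope 3, span 1
hull edge (i=3, c=8) to (i=4, c=7): slope -1, span 1
Factored form: p(x) = 7 ⊗ (x ⊕ (-6)) ⊗ (x ⊕ (-6)) ⊗ (x ⊕ (-3)) ⊗ (x ⊕ 1)
Answer: roots = -6 (mult 2), -3 (mult 1), 1 (mult 1)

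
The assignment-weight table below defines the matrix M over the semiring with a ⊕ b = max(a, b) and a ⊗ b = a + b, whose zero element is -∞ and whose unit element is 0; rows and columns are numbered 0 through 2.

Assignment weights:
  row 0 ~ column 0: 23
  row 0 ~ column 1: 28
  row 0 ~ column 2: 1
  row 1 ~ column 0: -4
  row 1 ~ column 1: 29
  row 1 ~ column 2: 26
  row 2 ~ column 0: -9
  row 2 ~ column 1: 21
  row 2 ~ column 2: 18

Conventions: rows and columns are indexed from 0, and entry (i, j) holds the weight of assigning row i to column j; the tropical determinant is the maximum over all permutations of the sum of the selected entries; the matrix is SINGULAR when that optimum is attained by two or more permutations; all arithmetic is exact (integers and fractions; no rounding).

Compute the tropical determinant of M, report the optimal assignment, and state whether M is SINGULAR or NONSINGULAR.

σ = (0, 1, 2): 23 + 29 + 18 = 70
σ = (0, 2, 1): 23 + 26 + 21 = 70
σ = (1, 0, 2): 28 + (-4) + 18 = 42
σ = (1, 2, 0): 28 + 26 + (-9) = 45
σ = (2, 0, 1): 1 + (-4) + 21 = 18
σ = (2, 1, 0): 1 + 29 + (-9) = 21
Optimal value attained by: σ = (0, 1, 2).
Answer: det⊕(M) = 70; verdict: SINGULAR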